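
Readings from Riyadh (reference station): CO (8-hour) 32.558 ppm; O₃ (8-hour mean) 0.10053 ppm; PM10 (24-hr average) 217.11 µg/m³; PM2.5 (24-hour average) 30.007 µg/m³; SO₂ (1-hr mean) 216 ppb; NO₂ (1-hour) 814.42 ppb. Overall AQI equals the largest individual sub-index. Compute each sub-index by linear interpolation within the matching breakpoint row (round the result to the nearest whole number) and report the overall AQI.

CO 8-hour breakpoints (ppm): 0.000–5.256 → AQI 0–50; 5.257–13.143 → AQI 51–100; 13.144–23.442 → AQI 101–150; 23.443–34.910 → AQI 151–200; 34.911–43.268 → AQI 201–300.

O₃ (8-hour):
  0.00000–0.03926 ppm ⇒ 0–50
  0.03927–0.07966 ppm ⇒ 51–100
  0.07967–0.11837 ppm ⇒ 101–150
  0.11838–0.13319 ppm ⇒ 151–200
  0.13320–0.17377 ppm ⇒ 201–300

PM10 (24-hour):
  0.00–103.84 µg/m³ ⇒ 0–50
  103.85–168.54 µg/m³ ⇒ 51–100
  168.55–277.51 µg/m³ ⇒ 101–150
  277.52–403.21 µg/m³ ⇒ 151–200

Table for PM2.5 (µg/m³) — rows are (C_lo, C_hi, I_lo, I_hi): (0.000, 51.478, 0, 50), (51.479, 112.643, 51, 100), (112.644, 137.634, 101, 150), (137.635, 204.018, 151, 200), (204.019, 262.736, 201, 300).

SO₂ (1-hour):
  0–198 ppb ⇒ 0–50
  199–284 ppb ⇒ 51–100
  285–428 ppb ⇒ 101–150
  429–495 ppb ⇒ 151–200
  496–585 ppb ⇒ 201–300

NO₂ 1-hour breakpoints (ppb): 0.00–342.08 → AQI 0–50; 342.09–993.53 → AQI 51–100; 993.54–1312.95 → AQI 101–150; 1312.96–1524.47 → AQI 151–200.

190

CO 32.558: bracket 23.443–34.910 → index 151–200; slope 49/11.467, offset 9.115.
AQI = 151 + 49/11.467·9.115 ≈ 189.95 ⇒ 190.
O₃: 0.10053 lies in 0.07967–0.11837, so I_lo=101, I_hi=150, C_lo=0.07967, C_hi=0.11837.
(150−101)/(0.11837−0.07967) × (0.10053−0.07967) + 101 = 49/0.03870 × 0.02086 + 101 ≈ 127.41 → 127.
PM10: 217.11 lies in 168.55–277.51, so I_lo=101, I_hi=150, C_lo=168.55, C_hi=277.51.
(150−101)/(277.51−168.55) × (217.11−168.55) + 101 = 49/108.96 × 48.56 + 101 ≈ 122.84 → 123.
PM2.5 30.007: bracket 0.000–51.478 → index 0–50; slope 50/51.478, offset 30.007.
AQI = 0 + 50/51.478·30.007 ≈ 29.15 ⇒ 29.
SO₂: row 199–284 (AQI 51–100). (100−51)·(216−199)/(284−199) + 51 = 49·17/85 + 51 ≈ 60.80 → 61.
NO₂: row 342.09–993.53 (AQI 51–100). (100−51)·(814.42−342.09)/(993.53−342.09) + 51 = 49·472.33/651.44 + 51 ≈ 86.53 → 87.
Sub-indices: CO→190, O₃→127, PM10→123, PM2.5→29, SO₂→61, NO₂→87. Overall AQI = max = 190; dominant pollutant is CO.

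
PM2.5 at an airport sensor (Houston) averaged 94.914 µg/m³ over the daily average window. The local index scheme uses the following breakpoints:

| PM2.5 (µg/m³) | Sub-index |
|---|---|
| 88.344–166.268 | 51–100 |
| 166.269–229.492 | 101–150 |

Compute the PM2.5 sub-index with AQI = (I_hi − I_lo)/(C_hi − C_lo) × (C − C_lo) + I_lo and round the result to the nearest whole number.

55

PM2.5: 94.914 ∈ [88.344, 166.268] ↔ index [51, 100].
51 + (94.914−88.344)·(100−51)/(166.268−88.344) = 51 + 6.570·49/77.924 ≈ 55.13, so AQI = 55.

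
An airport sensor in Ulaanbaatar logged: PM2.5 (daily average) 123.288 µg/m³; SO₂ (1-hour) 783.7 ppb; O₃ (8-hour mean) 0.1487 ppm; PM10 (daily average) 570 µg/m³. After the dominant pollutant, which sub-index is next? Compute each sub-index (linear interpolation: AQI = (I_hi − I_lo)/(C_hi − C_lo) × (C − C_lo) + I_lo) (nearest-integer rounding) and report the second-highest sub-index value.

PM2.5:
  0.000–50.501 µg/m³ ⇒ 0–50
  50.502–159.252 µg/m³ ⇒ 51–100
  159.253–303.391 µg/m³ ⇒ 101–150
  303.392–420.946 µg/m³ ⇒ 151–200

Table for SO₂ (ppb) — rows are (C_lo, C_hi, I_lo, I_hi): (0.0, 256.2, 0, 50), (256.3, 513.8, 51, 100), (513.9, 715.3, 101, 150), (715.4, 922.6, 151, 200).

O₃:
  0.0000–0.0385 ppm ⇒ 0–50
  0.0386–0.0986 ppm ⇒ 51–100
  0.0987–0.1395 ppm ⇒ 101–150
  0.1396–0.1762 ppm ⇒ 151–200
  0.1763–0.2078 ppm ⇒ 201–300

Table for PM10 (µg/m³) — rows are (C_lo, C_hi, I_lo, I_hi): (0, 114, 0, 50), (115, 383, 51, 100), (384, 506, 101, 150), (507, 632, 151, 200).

PM2.5 123.288: bracket 50.502–159.252 → index 51–100; slope 49/108.750, offset 72.786.
AQI = 51 + 49/108.750·72.786 ≈ 83.80 ⇒ 84.
SO₂: 783.7 lies in 715.4–922.6, so I_lo=151, I_hi=200, C_lo=715.4, C_hi=922.6.
(200−151)/(922.6−715.4) × (783.7−715.4) + 151 = 49/207.2 × 68.3 + 151 ≈ 167.15 → 167.
O₃ 0.1487: bracket 0.1396–0.1762 → index 151–200; slope 49/0.0366, offset 0.0091.
AQI = 151 + 49/0.0366·0.0091 ≈ 163.18 ⇒ 163.
PM10: row 507–632 (AQI 151–200). (200−151)·(570−507)/(632−507) + 151 = 49·63/125 + 151 ≈ 175.70 → 176.
Sub-indices: PM2.5→84, SO₂→167, O₃→163, PM10→176. Ranked high→low: 176, 167, 163, 84. Second-highest sub-index = 167.

167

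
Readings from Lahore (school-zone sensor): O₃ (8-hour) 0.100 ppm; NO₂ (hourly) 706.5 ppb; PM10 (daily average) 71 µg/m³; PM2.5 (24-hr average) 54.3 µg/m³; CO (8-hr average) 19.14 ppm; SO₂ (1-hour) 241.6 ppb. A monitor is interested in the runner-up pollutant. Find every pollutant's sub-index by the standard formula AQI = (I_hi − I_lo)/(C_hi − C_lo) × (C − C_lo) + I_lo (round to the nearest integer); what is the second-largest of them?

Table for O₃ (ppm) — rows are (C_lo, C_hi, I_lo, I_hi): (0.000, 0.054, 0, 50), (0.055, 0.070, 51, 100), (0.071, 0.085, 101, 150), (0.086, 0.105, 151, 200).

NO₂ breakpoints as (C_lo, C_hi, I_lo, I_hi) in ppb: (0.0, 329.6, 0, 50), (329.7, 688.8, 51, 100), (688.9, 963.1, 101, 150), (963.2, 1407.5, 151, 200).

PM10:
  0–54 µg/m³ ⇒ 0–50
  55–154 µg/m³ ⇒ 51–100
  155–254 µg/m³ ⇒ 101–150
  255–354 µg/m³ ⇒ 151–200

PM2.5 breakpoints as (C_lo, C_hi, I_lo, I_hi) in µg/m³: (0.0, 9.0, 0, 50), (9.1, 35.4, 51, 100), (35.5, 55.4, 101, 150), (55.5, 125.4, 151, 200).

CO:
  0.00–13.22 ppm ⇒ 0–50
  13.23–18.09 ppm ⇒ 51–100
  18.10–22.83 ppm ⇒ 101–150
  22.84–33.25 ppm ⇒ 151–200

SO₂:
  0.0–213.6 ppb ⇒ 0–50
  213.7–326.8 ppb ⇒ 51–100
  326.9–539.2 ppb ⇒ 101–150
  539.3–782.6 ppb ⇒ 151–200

147

O₃: 0.100 ∈ [0.086, 0.105] ↔ index [151, 200].
151 + (0.100−0.086)·(200−151)/(0.105−0.086) = 151 + 0.014·49/0.019 ≈ 187.11, so AQI = 187.
NO₂: 706.5 lies in 688.9–963.1, so I_lo=101, I_hi=150, C_lo=688.9, C_hi=963.1.
(150−101)/(963.1−688.9) × (706.5−688.9) + 101 = 49/274.2 × 17.6 + 101 ≈ 104.15 → 104.
PM10 71: bracket 55–154 → index 51–100; slope 49/99, offset 16.
AQI = 51 + 49/99·16 ≈ 58.92 ⇒ 59.
PM2.5 54.3: bracket 35.5–55.4 → index 101–150; slope 49/19.9, offset 18.8.
AQI = 101 + 49/19.9·18.8 ≈ 147.29 ⇒ 147.
CO: 19.14 ∈ [18.10, 22.83] ↔ index [101, 150].
101 + (19.14−18.10)·(150−101)/(22.83−18.10) = 101 + 1.04·49/4.73 ≈ 111.77, so AQI = 112.
SO₂: row 213.7–326.8 (AQI 51–100). (100−51)·(241.6−213.7)/(326.8−213.7) + 51 = 49·27.9/113.1 + 51 ≈ 63.09 → 63.
Sub-indices: O₃→187, NO₂→104, PM10→59, PM2.5→147, CO→112, SO₂→63. Ranked high→low: 187, 147, 112, 104, 63, 59. Second-highest sub-index = 147.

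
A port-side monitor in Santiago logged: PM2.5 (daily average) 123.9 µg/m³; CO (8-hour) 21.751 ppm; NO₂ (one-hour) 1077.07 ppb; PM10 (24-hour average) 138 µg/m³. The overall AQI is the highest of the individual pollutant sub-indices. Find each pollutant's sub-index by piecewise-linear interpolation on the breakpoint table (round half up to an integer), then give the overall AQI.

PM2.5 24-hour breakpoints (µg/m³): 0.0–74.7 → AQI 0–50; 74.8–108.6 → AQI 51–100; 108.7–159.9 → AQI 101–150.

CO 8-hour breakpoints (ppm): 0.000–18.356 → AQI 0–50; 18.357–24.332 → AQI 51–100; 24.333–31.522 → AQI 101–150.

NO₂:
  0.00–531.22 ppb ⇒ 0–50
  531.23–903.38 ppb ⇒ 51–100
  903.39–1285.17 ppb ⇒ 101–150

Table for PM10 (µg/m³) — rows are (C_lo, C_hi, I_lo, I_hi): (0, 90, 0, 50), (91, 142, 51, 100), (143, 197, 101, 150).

123

PM2.5: 123.9 lies in 108.7–159.9, so I_lo=101, I_hi=150, C_lo=108.7, C_hi=159.9.
(150−101)/(159.9−108.7) × (123.9−108.7) + 101 = 49/51.2 × 15.2 + 101 ≈ 115.55 → 116.
CO: 21.751 lies in 18.357–24.332, so I_lo=51, I_hi=100, C_lo=18.357, C_hi=24.332.
(100−51)/(24.332−18.357) × (21.751−18.357) + 51 = 49/5.975 × 3.394 + 51 ≈ 78.83 → 79.
NO₂: 1077.07 lies in 903.39–1285.17, so I_lo=101, I_hi=150, C_lo=903.39, C_hi=1285.17.
(150−101)/(1285.17−903.39) × (1077.07−903.39) + 101 = 49/381.78 × 173.68 + 101 ≈ 123.29 → 123.
PM10: 138 lies in 91–142, so I_lo=51, I_hi=100, C_lo=91, C_hi=142.
(100−51)/(142−91) × (138−91) + 51 = 49/51 × 47 + 51 ≈ 96.16 → 96.
Sub-indices: PM2.5→116, CO→79, NO₂→123, PM10→96. Overall AQI = max = 123; dominant pollutant is NO₂.
AQI 123: Unhealthy for Sensitive Groups.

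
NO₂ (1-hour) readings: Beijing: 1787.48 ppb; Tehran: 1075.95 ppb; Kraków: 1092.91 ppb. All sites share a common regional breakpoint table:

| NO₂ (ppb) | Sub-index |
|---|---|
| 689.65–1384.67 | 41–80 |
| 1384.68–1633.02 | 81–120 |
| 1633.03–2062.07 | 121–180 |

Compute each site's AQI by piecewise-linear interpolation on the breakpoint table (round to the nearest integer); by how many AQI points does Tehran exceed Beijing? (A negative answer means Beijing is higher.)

Beijing 1787.48: bracket 1633.03–2062.07 → index 121–180; slope 59/429.04, offset 154.45.
AQI = 121 + 59/429.04·154.45 ≈ 142.24 ⇒ 142.
Tehran: 1075.95 ∈ [689.65, 1384.67] ↔ index [41, 80].
41 + (1075.95−689.65)·(80−41)/(1384.67−689.65) = 41 + 386.30·39/695.02 ≈ 62.68, so AQI = 63.
Kraków: 1092.91 lies in 689.65–1384.67, so I_lo=41, I_hi=80, C_lo=689.65, C_hi=1384.67.
(80−41)/(1384.67−689.65) × (1092.91−689.65) + 41 = 39/695.02 × 403.26 + 41 ≈ 63.63 → 64.
AQIs: Beijing=142, Tehran=63, Kraków=64. Tehran (63) − Beijing (142) = -79.

-79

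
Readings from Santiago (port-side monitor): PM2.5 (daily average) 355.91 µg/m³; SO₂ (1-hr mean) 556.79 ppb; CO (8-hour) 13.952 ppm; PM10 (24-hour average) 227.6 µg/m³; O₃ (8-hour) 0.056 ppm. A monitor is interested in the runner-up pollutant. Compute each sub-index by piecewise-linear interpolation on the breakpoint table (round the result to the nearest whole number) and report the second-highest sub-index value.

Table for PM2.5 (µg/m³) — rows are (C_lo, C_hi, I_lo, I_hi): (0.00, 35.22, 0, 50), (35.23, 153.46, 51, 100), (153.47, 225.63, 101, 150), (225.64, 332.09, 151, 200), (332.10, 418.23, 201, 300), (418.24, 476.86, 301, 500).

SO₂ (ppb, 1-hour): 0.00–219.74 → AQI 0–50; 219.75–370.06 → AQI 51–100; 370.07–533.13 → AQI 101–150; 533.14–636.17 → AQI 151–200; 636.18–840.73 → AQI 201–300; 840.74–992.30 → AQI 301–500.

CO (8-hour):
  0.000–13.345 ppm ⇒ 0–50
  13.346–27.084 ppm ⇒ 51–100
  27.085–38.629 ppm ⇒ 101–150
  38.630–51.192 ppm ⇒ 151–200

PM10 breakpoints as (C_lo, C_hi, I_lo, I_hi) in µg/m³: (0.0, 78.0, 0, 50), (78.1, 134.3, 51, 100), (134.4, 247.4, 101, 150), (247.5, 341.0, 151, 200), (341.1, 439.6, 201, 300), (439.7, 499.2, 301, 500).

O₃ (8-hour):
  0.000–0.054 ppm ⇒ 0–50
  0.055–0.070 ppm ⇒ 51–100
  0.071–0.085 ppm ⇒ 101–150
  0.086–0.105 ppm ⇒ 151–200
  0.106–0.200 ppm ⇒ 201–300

PM2.5: 355.91 ∈ [332.10, 418.23] ↔ index [201, 300].
201 + (355.91−332.10)·(300−201)/(418.23−332.10) = 201 + 23.81·99/86.13 ≈ 228.37, so AQI = 228.
SO₂ 556.79: bracket 533.14–636.17 → index 151–200; slope 49/103.03, offset 23.65.
AQI = 151 + 49/103.03·23.65 ≈ 162.25 ⇒ 162.
CO 13.952: bracket 13.346–27.084 → index 51–100; slope 49/13.738, offset 0.606.
AQI = 51 + 49/13.738·0.606 ≈ 53.16 ⇒ 53.
PM10: row 134.4–247.4 (AQI 101–150). (150−101)·(227.6−134.4)/(247.4−134.4) + 101 = 49·93.2/113.0 + 101 ≈ 141.41 → 141.
O₃: 0.056 lies in 0.055–0.070, so I_lo=51, I_hi=100, C_lo=0.055, C_hi=0.070.
(100−51)/(0.070−0.055) × (0.056−0.055) + 51 = 49/0.015 × 0.001 + 51 ≈ 54.27 → 54.
Sub-indices: PM2.5→228, SO₂→162, CO→53, PM10→141, O₃→54. Ranked high→low: 228, 162, 141, 54, 53. Second-highest sub-index = 162.

162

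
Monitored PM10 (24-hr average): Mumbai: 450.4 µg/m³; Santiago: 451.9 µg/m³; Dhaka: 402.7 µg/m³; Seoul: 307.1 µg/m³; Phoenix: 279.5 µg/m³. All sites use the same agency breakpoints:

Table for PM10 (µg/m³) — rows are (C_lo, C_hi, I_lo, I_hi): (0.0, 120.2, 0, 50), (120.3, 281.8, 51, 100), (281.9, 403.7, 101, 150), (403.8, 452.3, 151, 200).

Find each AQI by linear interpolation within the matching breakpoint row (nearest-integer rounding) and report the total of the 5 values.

Mumbai: 450.4 lies in 403.8–452.3, so I_lo=151, I_hi=200, C_lo=403.8, C_hi=452.3.
(200−151)/(452.3−403.8) × (450.4−403.8) + 151 = 49/48.5 × 46.6 + 151 ≈ 198.08 → 198.
Santiago: 451.9 lies in 403.8–452.3, so I_lo=151, I_hi=200, C_lo=403.8, C_hi=452.3.
(200−151)/(452.3−403.8) × (451.9−403.8) + 151 = 49/48.5 × 48.1 + 151 ≈ 199.60 → 200.
Dhaka: 402.7 ∈ [281.9, 403.7] ↔ index [101, 150].
101 + (402.7−281.9)·(150−101)/(403.7−281.9) = 101 + 120.8·49/121.8 ≈ 149.60, so AQI = 150.
Seoul 307.1: bracket 281.9–403.7 → index 101–150; slope 49/121.8, offset 25.2.
AQI = 101 + 49/121.8·25.2 ≈ 111.14 ⇒ 111.
Phoenix 279.5: bracket 120.3–281.8 → index 51–100; slope 49/161.5, offset 159.2.
AQI = 51 + 49/161.5·159.2 ≈ 99.30 ⇒ 99.
AQIs: Mumbai=198, Santiago=200, Dhaka=150, Seoul=111, Phoenix=99. Sum = 198 + 200 + 150 + 111 + 99 = 758.

758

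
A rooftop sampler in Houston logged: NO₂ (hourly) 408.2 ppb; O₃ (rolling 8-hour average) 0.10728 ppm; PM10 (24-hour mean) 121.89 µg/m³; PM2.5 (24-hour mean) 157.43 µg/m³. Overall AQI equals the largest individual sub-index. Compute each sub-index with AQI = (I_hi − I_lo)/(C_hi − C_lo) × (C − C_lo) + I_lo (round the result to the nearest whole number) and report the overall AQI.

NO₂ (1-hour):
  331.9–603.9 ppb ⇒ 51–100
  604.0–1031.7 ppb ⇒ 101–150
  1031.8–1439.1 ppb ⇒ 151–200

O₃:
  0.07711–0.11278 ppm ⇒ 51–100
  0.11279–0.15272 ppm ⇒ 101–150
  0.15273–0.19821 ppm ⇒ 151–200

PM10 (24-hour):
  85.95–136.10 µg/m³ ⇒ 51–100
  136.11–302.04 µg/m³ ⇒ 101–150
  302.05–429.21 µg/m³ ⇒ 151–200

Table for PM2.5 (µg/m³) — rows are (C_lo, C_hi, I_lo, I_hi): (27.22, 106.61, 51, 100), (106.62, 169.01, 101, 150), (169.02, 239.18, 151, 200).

141

NO₂: 408.2 lies in 331.9–603.9, so I_lo=51, I_hi=100, C_lo=331.9, C_hi=603.9.
(100−51)/(603.9−331.9) × (408.2−331.9) + 51 = 49/272.0 × 76.3 + 51 ≈ 64.75 → 65.
O₃: row 0.07711–0.11278 (AQI 51–100). (100−51)·(0.10728−0.07711)/(0.11278−0.07711) + 51 = 49·0.03017/0.03567 + 51 ≈ 92.44 → 92.
PM10: 121.89 ∈ [85.95, 136.10] ↔ index [51, 100].
51 + (121.89−85.95)·(100−51)/(136.10−85.95) = 51 + 35.94·49/50.15 ≈ 86.12, so AQI = 86.
PM2.5: row 106.62–169.01 (AQI 101–150). (150−101)·(157.43−106.62)/(169.01−106.62) + 101 = 49·50.81/62.39 + 101 ≈ 140.91 → 141.
Sub-indices: NO₂→65, O₃→92, PM10→86, PM2.5→141. Overall AQI = max = 141; dominant pollutant is PM2.5.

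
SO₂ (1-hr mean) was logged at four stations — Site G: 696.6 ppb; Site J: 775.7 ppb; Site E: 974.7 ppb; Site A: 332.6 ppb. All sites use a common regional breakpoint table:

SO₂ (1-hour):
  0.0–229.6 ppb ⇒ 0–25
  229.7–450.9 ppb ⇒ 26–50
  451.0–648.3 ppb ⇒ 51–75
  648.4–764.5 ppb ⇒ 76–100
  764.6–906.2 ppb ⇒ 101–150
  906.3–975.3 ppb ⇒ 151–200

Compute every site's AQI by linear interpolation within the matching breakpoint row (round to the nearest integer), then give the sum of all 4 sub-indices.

Site G: 696.6 lies in 648.4–764.5, so I_lo=76, I_hi=100, C_lo=648.4, C_hi=764.5.
(100−76)/(764.5−648.4) × (696.6−648.4) + 76 = 24/116.1 × 48.2 + 76 ≈ 85.96 → 86.
Site J: row 764.6–906.2 (AQI 101–150). (150−101)·(775.7−764.6)/(906.2−764.6) + 101 = 49·11.1/141.6 + 101 ≈ 104.84 → 105.
Site E: row 906.3–975.3 (AQI 151–200). (200−151)·(974.7−906.3)/(975.3−906.3) + 151 = 49·68.4/69.0 + 151 ≈ 199.57 → 200.
Site A: 332.6 ∈ [229.7, 450.9] ↔ index [26, 50].
26 + (332.6−229.7)·(50−26)/(450.9−229.7) = 26 + 102.9·24/221.2 ≈ 37.16, so AQI = 37.
AQIs: Site G=86, Site J=105, Site E=200, Site A=37. Sum = 86 + 105 + 200 + 37 = 428.

428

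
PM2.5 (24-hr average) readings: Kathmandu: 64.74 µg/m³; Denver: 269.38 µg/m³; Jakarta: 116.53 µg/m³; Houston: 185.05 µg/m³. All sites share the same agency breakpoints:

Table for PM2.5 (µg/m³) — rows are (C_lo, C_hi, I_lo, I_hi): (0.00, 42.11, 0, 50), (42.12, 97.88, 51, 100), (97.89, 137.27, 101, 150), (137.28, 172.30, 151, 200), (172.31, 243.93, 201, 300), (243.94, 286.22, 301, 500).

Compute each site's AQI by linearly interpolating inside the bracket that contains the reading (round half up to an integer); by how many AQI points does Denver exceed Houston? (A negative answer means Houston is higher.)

202

Kathmandu: 64.74 lies in 42.12–97.88, so I_lo=51, I_hi=100, C_lo=42.12, C_hi=97.88.
(100−51)/(97.88−42.12) × (64.74−42.12) + 51 = 49/55.76 × 22.62 + 51 ≈ 70.88 → 71.
Denver: row 243.94–286.22 (AQI 301–500). (500−301)·(269.38−243.94)/(286.22−243.94) + 301 = 199·25.44/42.28 + 301 ≈ 420.74 → 421.
Jakarta: 116.53 ∈ [97.89, 137.27] ↔ index [101, 150].
101 + (116.53−97.89)·(150−101)/(137.27−97.89) = 101 + 18.64·49/39.38 ≈ 124.19, so AQI = 124.
Houston: 185.05 lies in 172.31–243.93, so I_lo=201, I_hi=300, C_lo=172.31, C_hi=243.93.
(300−201)/(243.93−172.31) × (185.05−172.31) + 201 = 99/71.62 × 12.74 + 201 ≈ 218.61 → 219.
AQIs: Kathmandu=71, Denver=421, Jakarta=124, Houston=219. Denver (421) − Houston (219) = 202.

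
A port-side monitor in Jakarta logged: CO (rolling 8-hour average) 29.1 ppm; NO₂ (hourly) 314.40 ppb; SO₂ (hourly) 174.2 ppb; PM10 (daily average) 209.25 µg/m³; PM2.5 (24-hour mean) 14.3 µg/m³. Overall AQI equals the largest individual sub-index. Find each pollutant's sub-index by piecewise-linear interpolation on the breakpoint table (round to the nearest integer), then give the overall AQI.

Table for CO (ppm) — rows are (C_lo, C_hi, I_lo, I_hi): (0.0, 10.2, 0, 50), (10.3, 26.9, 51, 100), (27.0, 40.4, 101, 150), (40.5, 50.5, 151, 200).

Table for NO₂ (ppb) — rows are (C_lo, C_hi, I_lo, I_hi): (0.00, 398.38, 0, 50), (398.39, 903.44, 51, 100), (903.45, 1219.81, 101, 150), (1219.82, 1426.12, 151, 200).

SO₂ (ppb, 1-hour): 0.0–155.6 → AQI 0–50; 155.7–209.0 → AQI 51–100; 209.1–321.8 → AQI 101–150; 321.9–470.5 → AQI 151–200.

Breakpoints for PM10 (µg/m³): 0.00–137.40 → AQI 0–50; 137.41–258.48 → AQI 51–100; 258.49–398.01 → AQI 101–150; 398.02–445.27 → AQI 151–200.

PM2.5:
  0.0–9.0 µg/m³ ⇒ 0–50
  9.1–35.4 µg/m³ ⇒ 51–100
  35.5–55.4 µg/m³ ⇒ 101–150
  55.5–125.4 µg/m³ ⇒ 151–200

109

CO 29.1: bracket 27.0–40.4 → index 101–150; slope 49/13.4, offset 2.1.
AQI = 101 + 49/13.4·2.1 ≈ 108.68 ⇒ 109.
NO₂ 314.40: bracket 0.00–398.38 → index 0–50; slope 50/398.38, offset 314.40.
AQI = 0 + 50/398.38·314.40 ≈ 39.46 ⇒ 39.
SO₂ 174.2: bracket 155.7–209.0 → index 51–100; slope 49/53.3, offset 18.5.
AQI = 51 + 49/53.3·18.5 ≈ 68.01 ⇒ 68.
PM10: row 137.41–258.48 (AQI 51–100). (100−51)·(209.25−137.41)/(258.48−137.41) + 51 = 49·71.84/121.07 + 51 ≈ 80.08 → 80.
PM2.5 14.3: bracket 9.1–35.4 → index 51–100; slope 49/26.3, offset 5.2.
AQI = 51 + 49/26.3·5.2 ≈ 60.69 ⇒ 61.
Sub-indices: CO→109, NO₂→39, SO₂→68, PM10→80, PM2.5→61. Overall AQI = max = 109; dominant pollutant is CO.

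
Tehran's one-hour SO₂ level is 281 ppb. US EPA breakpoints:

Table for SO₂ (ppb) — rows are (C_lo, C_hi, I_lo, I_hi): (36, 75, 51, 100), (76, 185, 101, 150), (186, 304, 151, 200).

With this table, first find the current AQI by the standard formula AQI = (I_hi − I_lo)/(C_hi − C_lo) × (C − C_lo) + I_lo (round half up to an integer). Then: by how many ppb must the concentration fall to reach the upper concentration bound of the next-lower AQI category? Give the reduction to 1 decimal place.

96.0

SO₂: 281 ∈ [186, 304] ↔ index [151, 200].
151 + (281−186)·(200−151)/(304−186) = 151 + 95·49/118 ≈ 190.45, so AQI = 190.
Current AQI 190 is in the Unhealthy range (151–200). The next-lower category tops out at AQI 150, whose upper concentration bound is 185 ppb.
Reduction needed = 281 − 185 = 96.0 ppb.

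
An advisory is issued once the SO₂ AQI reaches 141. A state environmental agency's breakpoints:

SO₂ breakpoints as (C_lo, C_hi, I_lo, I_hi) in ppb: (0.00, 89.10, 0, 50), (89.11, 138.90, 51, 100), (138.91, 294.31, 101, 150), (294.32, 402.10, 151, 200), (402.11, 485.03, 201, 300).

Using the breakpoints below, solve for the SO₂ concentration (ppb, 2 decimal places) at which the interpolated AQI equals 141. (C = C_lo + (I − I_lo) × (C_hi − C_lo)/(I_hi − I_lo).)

AQI 141 lies in the 101–150 band, which corresponds to 138.91–294.31 ppb.
C = 138.91 + (141−101)×(294.31−138.91)/(150−101) = 138.91 + 40×155.40/49 ≈ 265.7671 ppb → 265.77 ppb to 2 dp.

265.77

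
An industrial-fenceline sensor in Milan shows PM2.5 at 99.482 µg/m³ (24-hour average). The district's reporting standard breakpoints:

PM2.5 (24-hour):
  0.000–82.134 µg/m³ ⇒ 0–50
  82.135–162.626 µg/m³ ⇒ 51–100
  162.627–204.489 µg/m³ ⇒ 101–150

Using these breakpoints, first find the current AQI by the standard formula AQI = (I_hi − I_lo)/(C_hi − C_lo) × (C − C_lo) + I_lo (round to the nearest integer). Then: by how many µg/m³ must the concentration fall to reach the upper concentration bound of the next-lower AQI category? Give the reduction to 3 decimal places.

17.348

PM2.5: 99.482 lies in 82.135–162.626, so I_lo=51, I_hi=100, C_lo=82.135, C_hi=162.626.
(100−51)/(162.626−82.135) × (99.482−82.135) + 51 = 49/80.491 × 17.347 + 51 ≈ 61.56 → 62.
Current AQI 62 is in the Moderate range (51–100). The next-lower category tops out at AQI 50, whose upper concentration bound is 82.134 µg/m³.
Reduction needed = 99.482 − 82.134 = 17.348 µg/m³.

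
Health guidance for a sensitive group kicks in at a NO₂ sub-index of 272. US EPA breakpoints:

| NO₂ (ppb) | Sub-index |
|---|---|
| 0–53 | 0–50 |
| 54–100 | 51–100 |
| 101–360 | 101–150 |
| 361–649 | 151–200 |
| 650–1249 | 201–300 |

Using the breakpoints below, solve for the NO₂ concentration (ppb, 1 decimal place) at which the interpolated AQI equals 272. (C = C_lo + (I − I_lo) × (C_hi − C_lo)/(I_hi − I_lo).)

1079.6

AQI 272 lies in the 201–300 band, which corresponds to 650–1249 ppb.
C = 650 + (272−201)×(1249−650)/(300−201) = 650 + 71×599/99 ≈ 1079.586 ppb → 1079.6 ppb to 1 dp.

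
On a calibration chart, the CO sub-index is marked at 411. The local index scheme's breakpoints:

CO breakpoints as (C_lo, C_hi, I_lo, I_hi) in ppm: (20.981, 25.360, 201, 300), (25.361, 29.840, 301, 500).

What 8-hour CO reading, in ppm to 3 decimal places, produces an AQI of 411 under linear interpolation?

27.837

AQI 411 lies in the 301–500 band, which corresponds to 25.361–29.840 ppm.
C = 25.361 + (411−301)×(29.840−25.361)/(500−301) = 25.361 + 110×4.479/199 ≈ 27.83683 ppm → 27.837 ppm to 3 dp.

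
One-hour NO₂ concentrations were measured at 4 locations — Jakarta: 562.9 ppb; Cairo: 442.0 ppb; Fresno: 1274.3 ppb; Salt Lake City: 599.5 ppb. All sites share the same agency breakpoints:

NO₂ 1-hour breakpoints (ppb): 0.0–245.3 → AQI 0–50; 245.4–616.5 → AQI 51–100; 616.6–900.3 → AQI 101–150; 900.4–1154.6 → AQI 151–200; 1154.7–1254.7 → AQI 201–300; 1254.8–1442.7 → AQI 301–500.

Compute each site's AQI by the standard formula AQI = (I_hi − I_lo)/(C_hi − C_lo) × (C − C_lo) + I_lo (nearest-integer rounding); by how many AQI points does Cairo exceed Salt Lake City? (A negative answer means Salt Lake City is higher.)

Jakarta: 562.9 lies in 245.4–616.5, so I_lo=51, I_hi=100, C_lo=245.4, C_hi=616.5.
(100−51)/(616.5−245.4) × (562.9−245.4) + 51 = 49/371.1 × 317.5 + 51 ≈ 92.92 → 93.
Cairo: row 245.4–616.5 (AQI 51–100). (100−51)·(442.0−245.4)/(616.5−245.4) + 51 = 49·196.6/371.1 + 51 ≈ 76.96 → 77.
Fresno 1274.3: bracket 1254.8–1442.7 → index 301–500; slope 199/187.9, offset 19.5.
AQI = 301 + 199/187.9·19.5 ≈ 321.65 ⇒ 322.
Salt Lake City: 599.5 lies in 245.4–616.5, so I_lo=51, I_hi=100, C_lo=245.4, C_hi=616.5.
(100−51)/(616.5−245.4) × (599.5−245.4) + 51 = 49/371.1 × 354.1 + 51 ≈ 97.76 → 98.
AQIs: Jakarta=93, Cairo=77, Fresno=322, Salt Lake City=98. Cairo (77) − Salt Lake City (98) = -21.

-21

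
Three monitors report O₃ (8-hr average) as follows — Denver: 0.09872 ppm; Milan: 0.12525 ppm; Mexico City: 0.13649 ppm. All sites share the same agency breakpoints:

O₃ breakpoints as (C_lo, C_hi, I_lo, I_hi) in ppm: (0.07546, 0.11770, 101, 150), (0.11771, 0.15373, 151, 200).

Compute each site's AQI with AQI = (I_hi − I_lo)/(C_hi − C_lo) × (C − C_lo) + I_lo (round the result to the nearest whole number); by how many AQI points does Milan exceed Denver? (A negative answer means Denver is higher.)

33

Denver: 0.09872 ∈ [0.07546, 0.11770] ↔ index [101, 150].
101 + (0.09872−0.07546)·(150−101)/(0.11770−0.07546) = 101 + 0.02326·49/0.04224 ≈ 127.98, so AQI = 128.
Milan: 0.12525 lies in 0.11771–0.15373, so I_lo=151, I_hi=200, C_lo=0.11771, C_hi=0.15373.
(200−151)/(0.15373−0.11771) × (0.12525−0.11771) + 151 = 49/0.03602 × 0.00754 + 151 ≈ 161.26 → 161.
Mexico City 0.13649: bracket 0.11771–0.15373 → index 151–200; slope 49/0.03602, offset 0.01878.
AQI = 151 + 49/0.03602·0.01878 ≈ 176.55 ⇒ 177.
AQIs: Denver=128, Milan=161, Mexico City=177. Milan (161) − Denver (128) = 33.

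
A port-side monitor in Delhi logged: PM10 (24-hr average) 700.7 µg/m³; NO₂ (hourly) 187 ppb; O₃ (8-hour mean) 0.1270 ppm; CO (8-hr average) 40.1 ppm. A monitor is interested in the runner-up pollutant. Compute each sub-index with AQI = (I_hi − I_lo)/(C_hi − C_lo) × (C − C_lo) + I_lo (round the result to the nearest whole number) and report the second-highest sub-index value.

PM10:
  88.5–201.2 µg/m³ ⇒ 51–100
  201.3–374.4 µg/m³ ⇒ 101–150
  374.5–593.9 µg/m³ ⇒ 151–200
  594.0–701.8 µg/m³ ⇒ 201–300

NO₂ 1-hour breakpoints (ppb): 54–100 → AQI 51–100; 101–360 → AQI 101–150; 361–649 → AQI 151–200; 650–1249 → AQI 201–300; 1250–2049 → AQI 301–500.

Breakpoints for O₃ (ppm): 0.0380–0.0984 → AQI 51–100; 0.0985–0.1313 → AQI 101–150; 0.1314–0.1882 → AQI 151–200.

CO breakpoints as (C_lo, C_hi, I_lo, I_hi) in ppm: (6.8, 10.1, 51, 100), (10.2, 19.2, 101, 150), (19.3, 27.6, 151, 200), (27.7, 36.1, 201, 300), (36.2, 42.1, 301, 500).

PM10: 700.7 ∈ [594.0, 701.8] ↔ index [201, 300].
201 + (700.7−594.0)·(300−201)/(701.8−594.0) = 201 + 106.7·99/107.8 ≈ 298.99, so AQI = 299.
NO₂ 187: bracket 101–360 → index 101–150; slope 49/259, offset 86.
AQI = 101 + 49/259·86 ≈ 117.27 ⇒ 117.
O₃: 0.1270 ∈ [0.0985, 0.1313] ↔ index [101, 150].
101 + (0.1270−0.0985)·(150−101)/(0.1313−0.0985) = 101 + 0.0285·49/0.0328 ≈ 143.58, so AQI = 144.
CO: 40.1 lies in 36.2–42.1, so I_lo=301, I_hi=500, C_lo=36.2, C_hi=42.1.
(500−301)/(42.1−36.2) × (40.1−36.2) + 301 = 199/5.9 × 3.9 + 301 ≈ 432.54 → 433.
Sub-indices: PM10→299, NO₂→117, O₃→144, CO→433. Ranked high→low: 433, 299, 144, 117. Second-highest sub-index = 299.

299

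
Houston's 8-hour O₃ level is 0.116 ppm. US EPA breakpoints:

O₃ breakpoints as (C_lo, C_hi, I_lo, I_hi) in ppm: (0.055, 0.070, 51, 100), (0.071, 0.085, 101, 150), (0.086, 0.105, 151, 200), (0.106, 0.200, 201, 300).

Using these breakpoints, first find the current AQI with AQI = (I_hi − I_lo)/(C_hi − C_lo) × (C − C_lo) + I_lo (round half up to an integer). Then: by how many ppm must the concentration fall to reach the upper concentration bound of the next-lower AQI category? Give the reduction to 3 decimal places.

0.011

O₃: 0.116 lies in 0.106–0.200, so I_lo=201, I_hi=300, C_lo=0.106, C_hi=0.200.
(300−201)/(0.200−0.106) × (0.116−0.106) + 201 = 99/0.094 × 0.010 + 201 ≈ 211.53 → 212.
Current AQI 212 is in the Very Unhealthy range (201–300). The next-lower category tops out at AQI 200, whose upper concentration bound is 0.105 ppm.
Reduction needed = 0.116 − 0.105 = 0.011 ppm.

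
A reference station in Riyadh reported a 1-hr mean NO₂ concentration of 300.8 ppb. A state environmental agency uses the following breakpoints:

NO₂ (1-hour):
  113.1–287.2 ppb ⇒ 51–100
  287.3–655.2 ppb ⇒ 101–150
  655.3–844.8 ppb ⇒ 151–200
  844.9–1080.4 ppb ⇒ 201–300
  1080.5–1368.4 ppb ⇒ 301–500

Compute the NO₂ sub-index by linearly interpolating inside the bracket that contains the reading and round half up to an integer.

103

NO₂: row 287.3–655.2 (AQI 101–150). (150−101)·(300.8−287.3)/(655.2−287.3) + 101 = 49·13.5/367.9 + 101 ≈ 102.80 → 103.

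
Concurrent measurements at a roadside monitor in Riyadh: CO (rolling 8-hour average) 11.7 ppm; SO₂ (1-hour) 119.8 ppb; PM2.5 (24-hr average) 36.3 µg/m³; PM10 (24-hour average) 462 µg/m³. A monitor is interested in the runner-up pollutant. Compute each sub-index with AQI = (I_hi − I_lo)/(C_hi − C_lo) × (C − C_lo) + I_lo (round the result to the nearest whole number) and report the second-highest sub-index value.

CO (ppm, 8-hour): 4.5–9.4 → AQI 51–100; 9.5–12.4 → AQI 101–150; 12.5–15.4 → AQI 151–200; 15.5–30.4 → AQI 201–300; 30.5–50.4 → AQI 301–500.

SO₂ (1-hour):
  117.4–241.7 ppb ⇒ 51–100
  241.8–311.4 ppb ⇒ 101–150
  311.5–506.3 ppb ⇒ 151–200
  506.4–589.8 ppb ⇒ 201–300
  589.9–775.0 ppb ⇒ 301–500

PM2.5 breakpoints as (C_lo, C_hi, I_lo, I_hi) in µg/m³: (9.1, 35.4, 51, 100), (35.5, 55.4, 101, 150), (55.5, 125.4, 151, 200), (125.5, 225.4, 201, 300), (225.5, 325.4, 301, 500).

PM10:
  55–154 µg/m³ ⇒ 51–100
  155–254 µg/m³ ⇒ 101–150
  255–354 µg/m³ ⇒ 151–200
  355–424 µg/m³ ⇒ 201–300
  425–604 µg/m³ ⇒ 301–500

138

CO: row 9.5–12.4 (AQI 101–150). (150−101)·(11.7−9.5)/(12.4−9.5) + 101 = 49·2.2/2.9 + 101 ≈ 138.17 → 138.
SO₂: 119.8 lies in 117.4–241.7, so I_lo=51, I_hi=100, C_lo=117.4, C_hi=241.7.
(100−51)/(241.7−117.4) × (119.8−117.4) + 51 = 49/124.3 × 2.4 + 51 ≈ 51.95 → 52.
PM2.5 36.3: bracket 35.5–55.4 → index 101–150; slope 49/19.9, offset 0.8.
AQI = 101 + 49/19.9·0.8 ≈ 102.97 ⇒ 103.
PM10: 462 lies in 425–604, so I_lo=301, I_hi=500, C_lo=425, C_hi=604.
(500−301)/(604−425) × (462−425) + 301 = 199/179 × 37 + 301 ≈ 342.13 → 342.
Sub-indices: CO→138, SO₂→52, PM2.5→103, PM10→342. Ranked high→low: 342, 138, 103, 52. Second-highest sub-index = 138.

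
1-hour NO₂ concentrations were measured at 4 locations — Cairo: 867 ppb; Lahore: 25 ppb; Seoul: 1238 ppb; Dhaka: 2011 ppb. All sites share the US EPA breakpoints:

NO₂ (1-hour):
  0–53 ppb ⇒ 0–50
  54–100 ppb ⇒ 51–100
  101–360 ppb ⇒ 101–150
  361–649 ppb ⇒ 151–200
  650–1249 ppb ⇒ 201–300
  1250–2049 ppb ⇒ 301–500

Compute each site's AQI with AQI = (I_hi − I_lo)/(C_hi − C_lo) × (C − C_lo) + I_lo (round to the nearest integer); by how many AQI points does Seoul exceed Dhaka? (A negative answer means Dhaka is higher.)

Cairo: 867 lies in 650–1249, so I_lo=201, I_hi=300, C_lo=650, C_hi=1249.
(300−201)/(1249−650) × (867−650) + 201 = 99/599 × 217 + 201 ≈ 236.86 → 237.
Lahore 25: bracket 0–53 → index 0–50; slope 50/53, offset 25.
AQI = 0 + 50/53·25 ≈ 23.58 ⇒ 24.
Seoul: 1238 ∈ [650, 1249] ↔ index [201, 300].
201 + (1238−650)·(300−201)/(1249−650) = 201 + 588·99/599 ≈ 298.18, so AQI = 298.
Dhaka: row 1250–2049 (AQI 301–500). (500−301)·(2011−1250)/(2049−1250) + 301 = 199·761/799 + 301 ≈ 490.54 → 491.
AQIs: Cairo=237, Lahore=24, Seoul=298, Dhaka=491. Seoul (298) − Dhaka (491) = -193.

-193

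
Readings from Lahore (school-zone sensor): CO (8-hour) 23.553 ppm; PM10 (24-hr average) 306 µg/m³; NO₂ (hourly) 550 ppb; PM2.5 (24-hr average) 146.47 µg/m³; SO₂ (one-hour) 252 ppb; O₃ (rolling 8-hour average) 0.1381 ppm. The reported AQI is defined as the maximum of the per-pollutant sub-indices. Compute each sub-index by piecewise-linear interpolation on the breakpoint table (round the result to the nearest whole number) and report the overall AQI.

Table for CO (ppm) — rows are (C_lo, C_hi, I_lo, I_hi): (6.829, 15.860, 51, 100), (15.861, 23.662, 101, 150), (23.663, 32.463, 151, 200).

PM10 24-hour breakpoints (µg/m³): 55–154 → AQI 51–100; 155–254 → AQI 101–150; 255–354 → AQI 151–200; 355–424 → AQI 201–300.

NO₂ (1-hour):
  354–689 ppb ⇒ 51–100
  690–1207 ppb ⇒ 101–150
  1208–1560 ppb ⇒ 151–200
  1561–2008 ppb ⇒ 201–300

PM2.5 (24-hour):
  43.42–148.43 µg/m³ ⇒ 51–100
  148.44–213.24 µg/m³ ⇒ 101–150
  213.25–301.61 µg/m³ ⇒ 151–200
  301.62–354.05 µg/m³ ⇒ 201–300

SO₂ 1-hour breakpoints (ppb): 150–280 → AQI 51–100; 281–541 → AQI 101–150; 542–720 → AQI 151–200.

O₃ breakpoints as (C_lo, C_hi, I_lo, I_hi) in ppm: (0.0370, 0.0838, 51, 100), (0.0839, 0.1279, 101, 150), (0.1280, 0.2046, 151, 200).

176

CO: row 15.861–23.662 (AQI 101–150). (150−101)·(23.553−15.861)/(23.662−15.861) + 101 = 49·7.692/7.801 + 101 ≈ 149.32 → 149.
PM10: 306 lies in 255–354, so I_lo=151, I_hi=200, C_lo=255, C_hi=354.
(200−151)/(354−255) × (306−255) + 151 = 49/99 × 51 + 151 ≈ 176.24 → 176.
NO₂: row 354–689 (AQI 51–100). (100−51)·(550−354)/(689−354) + 51 = 49·196/335 + 51 ≈ 79.67 → 80.
PM2.5: 146.47 ∈ [43.42, 148.43] ↔ index [51, 100].
51 + (146.47−43.42)·(100−51)/(148.43−43.42) = 51 + 103.05·49/105.01 ≈ 99.09, so AQI = 99.
SO₂ 252: bracket 150–280 → index 51–100; slope 49/130, offset 102.
AQI = 51 + 49/130·102 ≈ 89.45 ⇒ 89.
O₃: 0.1381 lies in 0.1280–0.2046, so I_lo=151, I_hi=200, C_lo=0.1280, C_hi=0.2046.
(200−151)/(0.2046−0.1280) × (0.1381−0.1280) + 151 = 49/0.0766 × 0.0101 + 151 ≈ 157.46 → 157.
Sub-indices: CO→149, PM10→176, NO₂→80, PM2.5→99, SO₂→89, O₃→157. Overall AQI = max = 176; dominant pollutant is PM10.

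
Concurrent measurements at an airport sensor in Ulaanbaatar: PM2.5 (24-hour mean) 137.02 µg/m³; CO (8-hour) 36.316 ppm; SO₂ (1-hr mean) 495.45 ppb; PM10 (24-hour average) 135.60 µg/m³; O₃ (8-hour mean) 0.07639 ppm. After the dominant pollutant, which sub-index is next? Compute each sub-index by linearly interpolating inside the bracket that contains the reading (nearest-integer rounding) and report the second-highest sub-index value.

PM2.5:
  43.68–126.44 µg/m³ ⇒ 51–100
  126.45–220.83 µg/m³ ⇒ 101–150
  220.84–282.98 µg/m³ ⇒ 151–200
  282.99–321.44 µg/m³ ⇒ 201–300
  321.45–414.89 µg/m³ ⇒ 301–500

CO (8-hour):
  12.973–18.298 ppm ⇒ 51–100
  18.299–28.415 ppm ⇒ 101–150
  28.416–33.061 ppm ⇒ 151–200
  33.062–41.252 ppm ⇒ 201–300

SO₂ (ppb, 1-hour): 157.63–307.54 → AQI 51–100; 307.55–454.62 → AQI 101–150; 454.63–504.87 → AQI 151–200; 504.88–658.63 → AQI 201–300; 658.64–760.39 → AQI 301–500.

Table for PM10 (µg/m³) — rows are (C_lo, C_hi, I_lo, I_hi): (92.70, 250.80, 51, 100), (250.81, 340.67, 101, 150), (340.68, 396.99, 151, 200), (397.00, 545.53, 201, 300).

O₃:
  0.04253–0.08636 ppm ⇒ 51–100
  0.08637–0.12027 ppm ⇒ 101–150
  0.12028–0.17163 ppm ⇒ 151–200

PM2.5: row 126.45–220.83 (AQI 101–150). (150−101)·(137.02−126.45)/(220.83−126.45) + 101 = 49·10.57/94.38 + 101 ≈ 106.49 → 106.
CO 36.316: bracket 33.062–41.252 → index 201–300; slope 99/8.190, offset 3.254.
AQI = 201 + 99/8.190·3.254 ≈ 240.33 ⇒ 240.
SO₂: row 454.63–504.87 (AQI 151–200). (200−151)·(495.45−454.63)/(504.87−454.63) + 151 = 49·40.82/50.24 + 151 ≈ 190.81 → 191.
PM10: 135.60 ∈ [92.70, 250.80] ↔ index [51, 100].
51 + (135.60−92.70)·(100−51)/(250.80−92.70) = 51 + 42.90·49/158.10 ≈ 64.30, so AQI = 64.
O₃: 0.07639 ∈ [0.04253, 0.08636] ↔ index [51, 100].
51 + (0.07639−0.04253)·(100−51)/(0.08636−0.04253) = 51 + 0.03386·49/0.04383 ≈ 88.85, so AQI = 89.
Sub-indices: PM2.5→106, CO→240, SO₂→191, PM10→64, O₃→89. Ranked high→low: 240, 191, 106, 89, 64. Second-highest sub-index = 191.

191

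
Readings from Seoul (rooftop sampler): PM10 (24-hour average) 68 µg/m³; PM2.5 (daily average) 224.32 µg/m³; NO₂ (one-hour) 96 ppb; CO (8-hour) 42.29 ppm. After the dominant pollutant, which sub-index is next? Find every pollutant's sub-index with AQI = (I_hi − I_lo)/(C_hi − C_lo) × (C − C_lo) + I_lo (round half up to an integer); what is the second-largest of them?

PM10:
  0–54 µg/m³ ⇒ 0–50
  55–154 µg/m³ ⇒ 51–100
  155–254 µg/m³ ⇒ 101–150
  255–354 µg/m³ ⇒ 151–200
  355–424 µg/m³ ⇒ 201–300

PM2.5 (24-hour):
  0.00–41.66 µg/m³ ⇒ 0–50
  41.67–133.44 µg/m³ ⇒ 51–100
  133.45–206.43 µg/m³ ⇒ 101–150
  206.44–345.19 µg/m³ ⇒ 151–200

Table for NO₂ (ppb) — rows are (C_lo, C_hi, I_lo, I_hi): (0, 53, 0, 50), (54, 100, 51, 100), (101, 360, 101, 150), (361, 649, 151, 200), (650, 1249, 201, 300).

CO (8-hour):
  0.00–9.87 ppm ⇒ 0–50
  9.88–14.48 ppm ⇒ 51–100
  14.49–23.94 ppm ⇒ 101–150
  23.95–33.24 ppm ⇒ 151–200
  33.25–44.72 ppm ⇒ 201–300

157

PM10: 68 ∈ [55, 154] ↔ index [51, 100].
51 + (68−55)·(100−51)/(154−55) = 51 + 13·49/99 ≈ 57.43, so AQI = 57.
PM2.5: 224.32 lies in 206.44–345.19, so I_lo=151, I_hi=200, C_lo=206.44, C_hi=345.19.
(200−151)/(345.19−206.44) × (224.32−206.44) + 151 = 49/138.75 × 17.88 + 151 ≈ 157.31 → 157.
NO₂: 96 ∈ [54, 100] ↔ index [51, 100].
51 + (96−54)·(100−51)/(100−54) = 51 + 42·49/46 ≈ 95.74, so AQI = 96.
CO: row 33.25–44.72 (AQI 201–300). (300−201)·(42.29−33.25)/(44.72−33.25) + 201 = 99·9.04/11.47 + 201 ≈ 279.03 → 279.
Sub-indices: PM10→57, PM2.5→157, NO₂→96, CO→279. Ranked high→low: 279, 157, 96, 57. Second-highest sub-index = 157.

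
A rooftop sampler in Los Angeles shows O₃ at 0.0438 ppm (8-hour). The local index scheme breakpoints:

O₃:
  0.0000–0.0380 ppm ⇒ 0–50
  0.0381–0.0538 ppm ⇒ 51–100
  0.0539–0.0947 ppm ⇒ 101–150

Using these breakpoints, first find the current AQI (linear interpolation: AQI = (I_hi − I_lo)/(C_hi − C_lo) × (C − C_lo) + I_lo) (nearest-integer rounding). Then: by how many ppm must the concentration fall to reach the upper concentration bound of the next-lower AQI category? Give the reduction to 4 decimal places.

0.0058

O₃: 0.0438 lies in 0.0381–0.0538, so I_lo=51, I_hi=100, C_lo=0.0381, C_hi=0.0538.
(100−51)/(0.0538−0.0381) × (0.0438−0.0381) + 51 = 49/0.0157 × 0.0057 + 51 ≈ 68.79 → 69.
Current AQI 69 is in the Moderate range (51–100). The next-lower category tops out at AQI 50, whose upper concentration bound is 0.0380 ppm.
Reduction needed = 0.0438 − 0.0380 = 0.0058 ppm.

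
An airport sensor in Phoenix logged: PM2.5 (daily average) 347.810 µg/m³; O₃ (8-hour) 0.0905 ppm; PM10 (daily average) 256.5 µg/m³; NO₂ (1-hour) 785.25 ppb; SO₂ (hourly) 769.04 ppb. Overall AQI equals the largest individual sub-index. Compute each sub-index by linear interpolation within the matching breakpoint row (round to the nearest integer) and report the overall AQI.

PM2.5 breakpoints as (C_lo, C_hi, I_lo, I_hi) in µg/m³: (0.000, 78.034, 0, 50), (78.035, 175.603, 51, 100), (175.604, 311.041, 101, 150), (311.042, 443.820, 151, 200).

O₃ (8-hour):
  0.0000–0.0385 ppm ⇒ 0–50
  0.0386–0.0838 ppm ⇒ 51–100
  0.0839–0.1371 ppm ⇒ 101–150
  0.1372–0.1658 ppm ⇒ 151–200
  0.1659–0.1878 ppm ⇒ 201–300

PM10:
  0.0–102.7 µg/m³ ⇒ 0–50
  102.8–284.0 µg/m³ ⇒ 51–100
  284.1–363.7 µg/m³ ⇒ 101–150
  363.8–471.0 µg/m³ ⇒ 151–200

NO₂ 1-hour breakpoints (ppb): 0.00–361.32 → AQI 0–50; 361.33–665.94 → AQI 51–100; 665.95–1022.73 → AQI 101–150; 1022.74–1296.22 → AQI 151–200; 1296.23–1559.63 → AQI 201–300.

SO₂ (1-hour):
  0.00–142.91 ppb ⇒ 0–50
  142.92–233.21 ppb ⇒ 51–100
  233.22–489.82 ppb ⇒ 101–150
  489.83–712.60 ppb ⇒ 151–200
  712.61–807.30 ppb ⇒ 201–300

260

PM2.5 347.810: bracket 311.042–443.820 → index 151–200; slope 49/132.778, offset 36.768.
AQI = 151 + 49/132.778·36.768 ≈ 164.57 ⇒ 165.
O₃ 0.0905: bracket 0.0839–0.1371 → index 101–150; slope 49/0.0532, offset 0.0066.
AQI = 101 + 49/0.0532·0.0066 ≈ 107.08 ⇒ 107.
PM10: row 102.8–284.0 (AQI 51–100). (100−51)·(256.5−102.8)/(284.0−102.8) + 51 = 49·153.7/181.2 + 51 ≈ 92.56 → 93.
NO₂: row 665.95–1022.73 (AQI 101–150). (150−101)·(785.25−665.95)/(1022.73−665.95) + 101 = 49·119.30/356.78 + 101 ≈ 117.38 → 117.
SO₂: 769.04 lies in 712.61–807.30, so I_lo=201, I_hi=300, C_lo=712.61, C_hi=807.30.
(300−201)/(807.30−712.61) × (769.04−712.61) + 201 = 99/94.69 × 56.43 + 201 ≈ 260.00 → 260.
Sub-indices: PM2.5→165, O₃→107, PM10→93, NO₂→117, SO₂→260. Overall AQI = max = 260; dominant pollutant is SO₂.
AQI 260: Very Unhealthy.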